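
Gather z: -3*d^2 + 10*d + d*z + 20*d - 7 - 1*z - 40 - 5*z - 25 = -3*d^2 + 30*d + z*(d - 6) - 72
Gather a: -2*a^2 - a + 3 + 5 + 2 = -2*a^2 - a + 10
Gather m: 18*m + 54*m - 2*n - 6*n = 72*m - 8*n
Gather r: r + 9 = r + 9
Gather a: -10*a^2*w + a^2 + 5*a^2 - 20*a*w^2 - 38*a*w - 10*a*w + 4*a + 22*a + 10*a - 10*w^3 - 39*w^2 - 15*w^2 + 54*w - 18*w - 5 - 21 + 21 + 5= a^2*(6 - 10*w) + a*(-20*w^2 - 48*w + 36) - 10*w^3 - 54*w^2 + 36*w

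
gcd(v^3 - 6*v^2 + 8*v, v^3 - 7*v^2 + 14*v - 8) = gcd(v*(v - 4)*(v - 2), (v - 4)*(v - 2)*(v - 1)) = v^2 - 6*v + 8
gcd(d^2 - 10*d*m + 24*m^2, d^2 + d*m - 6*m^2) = 1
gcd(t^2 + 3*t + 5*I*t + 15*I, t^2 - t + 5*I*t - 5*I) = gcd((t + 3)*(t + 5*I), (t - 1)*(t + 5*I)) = t + 5*I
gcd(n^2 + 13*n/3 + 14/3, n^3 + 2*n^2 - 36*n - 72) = n + 2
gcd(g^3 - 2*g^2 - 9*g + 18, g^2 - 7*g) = 1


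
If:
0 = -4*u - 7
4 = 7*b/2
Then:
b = 8/7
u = -7/4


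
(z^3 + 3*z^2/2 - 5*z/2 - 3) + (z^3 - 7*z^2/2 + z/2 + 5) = 2*z^3 - 2*z^2 - 2*z + 2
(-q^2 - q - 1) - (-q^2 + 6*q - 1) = -7*q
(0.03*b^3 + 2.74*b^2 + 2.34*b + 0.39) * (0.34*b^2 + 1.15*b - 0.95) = 0.0102*b^5 + 0.9661*b^4 + 3.9181*b^3 + 0.2206*b^2 - 1.7745*b - 0.3705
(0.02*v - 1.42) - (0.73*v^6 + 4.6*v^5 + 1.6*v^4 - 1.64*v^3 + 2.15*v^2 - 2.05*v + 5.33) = -0.73*v^6 - 4.6*v^5 - 1.6*v^4 + 1.64*v^3 - 2.15*v^2 + 2.07*v - 6.75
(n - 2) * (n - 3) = n^2 - 5*n + 6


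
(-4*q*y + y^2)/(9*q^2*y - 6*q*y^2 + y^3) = (-4*q + y)/(9*q^2 - 6*q*y + y^2)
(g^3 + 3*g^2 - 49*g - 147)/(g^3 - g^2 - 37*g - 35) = (g^2 + 10*g + 21)/(g^2 + 6*g + 5)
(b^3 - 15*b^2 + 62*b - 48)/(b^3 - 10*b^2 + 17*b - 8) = (b - 6)/(b - 1)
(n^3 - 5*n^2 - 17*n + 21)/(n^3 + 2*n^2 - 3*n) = (n - 7)/n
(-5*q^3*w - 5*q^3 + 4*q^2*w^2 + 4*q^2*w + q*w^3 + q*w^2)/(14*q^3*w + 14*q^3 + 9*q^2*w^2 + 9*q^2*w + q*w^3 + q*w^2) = (-5*q^2 + 4*q*w + w^2)/(14*q^2 + 9*q*w + w^2)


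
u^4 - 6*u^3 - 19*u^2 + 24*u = u*(u - 8)*(u - 1)*(u + 3)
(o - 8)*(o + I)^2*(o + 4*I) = o^4 - 8*o^3 + 6*I*o^3 - 9*o^2 - 48*I*o^2 + 72*o - 4*I*o + 32*I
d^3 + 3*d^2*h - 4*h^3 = (d - h)*(d + 2*h)^2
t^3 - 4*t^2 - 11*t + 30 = (t - 5)*(t - 2)*(t + 3)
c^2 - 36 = (c - 6)*(c + 6)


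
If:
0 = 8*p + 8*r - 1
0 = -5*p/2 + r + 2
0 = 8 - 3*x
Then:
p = 17/28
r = -27/56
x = 8/3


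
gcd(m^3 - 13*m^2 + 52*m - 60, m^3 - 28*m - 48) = m - 6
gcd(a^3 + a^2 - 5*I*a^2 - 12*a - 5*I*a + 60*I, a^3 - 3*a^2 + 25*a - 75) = a^2 + a*(-3 - 5*I) + 15*I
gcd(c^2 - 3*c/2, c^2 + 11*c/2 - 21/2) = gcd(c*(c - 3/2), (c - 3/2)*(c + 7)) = c - 3/2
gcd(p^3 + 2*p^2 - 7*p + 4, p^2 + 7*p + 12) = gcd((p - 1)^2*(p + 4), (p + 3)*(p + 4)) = p + 4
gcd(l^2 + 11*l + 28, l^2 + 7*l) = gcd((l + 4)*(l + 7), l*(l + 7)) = l + 7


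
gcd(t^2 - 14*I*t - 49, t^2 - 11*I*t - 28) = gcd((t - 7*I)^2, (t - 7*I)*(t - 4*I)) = t - 7*I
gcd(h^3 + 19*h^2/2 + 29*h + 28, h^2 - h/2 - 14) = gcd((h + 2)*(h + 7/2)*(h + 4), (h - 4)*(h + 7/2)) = h + 7/2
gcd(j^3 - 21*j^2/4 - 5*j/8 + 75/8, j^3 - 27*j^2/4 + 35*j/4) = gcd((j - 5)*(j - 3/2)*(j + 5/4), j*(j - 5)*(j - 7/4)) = j - 5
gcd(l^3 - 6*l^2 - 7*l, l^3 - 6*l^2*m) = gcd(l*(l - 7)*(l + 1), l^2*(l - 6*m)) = l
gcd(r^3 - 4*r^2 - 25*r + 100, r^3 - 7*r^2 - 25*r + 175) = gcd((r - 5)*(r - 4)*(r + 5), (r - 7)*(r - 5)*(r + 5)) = r^2 - 25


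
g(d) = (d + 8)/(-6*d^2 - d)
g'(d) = (d + 8)*(12*d + 1)/(-6*d^2 - d)^2 + 1/(-6*d^2 - d)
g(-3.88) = -0.05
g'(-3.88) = -0.04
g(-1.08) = -1.17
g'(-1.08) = -2.53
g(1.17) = -0.98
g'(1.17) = 1.46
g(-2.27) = -0.20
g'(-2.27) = -0.22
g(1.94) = -0.41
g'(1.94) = 0.36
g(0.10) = -50.62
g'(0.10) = 689.84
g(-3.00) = -0.10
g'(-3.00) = -0.09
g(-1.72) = -0.39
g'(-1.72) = -0.54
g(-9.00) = 0.00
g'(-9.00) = 0.00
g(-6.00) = -0.00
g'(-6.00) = -0.00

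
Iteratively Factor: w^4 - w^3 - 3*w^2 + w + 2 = (w - 2)*(w^3 + w^2 - w - 1) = (w - 2)*(w + 1)*(w^2 - 1) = (w - 2)*(w + 1)^2*(w - 1)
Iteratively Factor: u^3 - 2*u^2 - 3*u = (u)*(u^2 - 2*u - 3) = u*(u - 3)*(u + 1)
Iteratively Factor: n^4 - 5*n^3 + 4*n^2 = (n - 4)*(n^3 - n^2) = n*(n - 4)*(n^2 - n) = n*(n - 4)*(n - 1)*(n)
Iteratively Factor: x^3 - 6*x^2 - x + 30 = (x + 2)*(x^2 - 8*x + 15) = (x - 3)*(x + 2)*(x - 5)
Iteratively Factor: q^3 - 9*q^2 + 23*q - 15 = (q - 3)*(q^2 - 6*q + 5) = (q - 3)*(q - 1)*(q - 5)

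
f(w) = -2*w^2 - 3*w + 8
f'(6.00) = -27.00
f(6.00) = -82.00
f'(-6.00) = 21.00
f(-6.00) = -46.00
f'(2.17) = -11.68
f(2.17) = -7.93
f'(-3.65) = 11.60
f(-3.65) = -7.70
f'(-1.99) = 4.96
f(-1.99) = 6.05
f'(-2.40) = 6.60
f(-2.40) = 3.68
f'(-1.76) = 4.04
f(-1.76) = 7.08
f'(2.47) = -12.88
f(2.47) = -11.61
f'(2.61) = -13.44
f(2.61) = -13.45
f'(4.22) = -19.88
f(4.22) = -40.28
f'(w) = -4*w - 3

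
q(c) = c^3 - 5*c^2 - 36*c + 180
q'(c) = 3*c^2 - 10*c - 36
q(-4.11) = 174.07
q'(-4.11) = 55.78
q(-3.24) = 210.14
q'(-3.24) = 27.89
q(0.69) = 153.11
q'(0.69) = -41.47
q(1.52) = 117.24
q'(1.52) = -44.27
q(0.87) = 145.55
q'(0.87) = -42.43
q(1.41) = 122.10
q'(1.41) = -44.14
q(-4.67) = 137.23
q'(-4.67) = 76.13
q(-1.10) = 212.22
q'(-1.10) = -21.37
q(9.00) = 180.00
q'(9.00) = 117.00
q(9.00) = 180.00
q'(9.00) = 117.00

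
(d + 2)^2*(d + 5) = d^3 + 9*d^2 + 24*d + 20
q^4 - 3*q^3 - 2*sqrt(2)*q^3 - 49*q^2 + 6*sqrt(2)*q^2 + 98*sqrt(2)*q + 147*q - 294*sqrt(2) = (q - 7)*(q - 3)*(q + 7)*(q - 2*sqrt(2))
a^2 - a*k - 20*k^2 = (a - 5*k)*(a + 4*k)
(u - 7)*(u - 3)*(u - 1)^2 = u^4 - 12*u^3 + 42*u^2 - 52*u + 21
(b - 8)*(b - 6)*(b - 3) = b^3 - 17*b^2 + 90*b - 144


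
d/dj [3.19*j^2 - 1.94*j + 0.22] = 6.38*j - 1.94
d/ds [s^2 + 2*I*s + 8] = 2*s + 2*I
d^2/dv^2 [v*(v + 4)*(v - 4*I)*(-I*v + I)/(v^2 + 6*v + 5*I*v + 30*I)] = (-2*I*v^6 + v^5*(30 - 36*I) + v^4*(540 - 66*I) + v^3*(3188 + 2166*I) + v^2*(7560 + 11340*I) + v*(21600 + 13320*I) + 26400 - 12960*I)/(v^6 + v^5*(18 + 15*I) + v^4*(33 + 270*I) + v^3*(-1134 + 1495*I) + v^2*(-8100 + 990*I) + v*(-16200 - 13500*I) - 27000*I)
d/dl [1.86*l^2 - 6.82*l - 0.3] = 3.72*l - 6.82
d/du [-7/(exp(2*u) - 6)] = 14*exp(2*u)/(exp(2*u) - 6)^2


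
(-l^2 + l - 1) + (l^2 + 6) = l + 5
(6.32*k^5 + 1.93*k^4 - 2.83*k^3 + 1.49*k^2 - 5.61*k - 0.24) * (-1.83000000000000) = -11.5656*k^5 - 3.5319*k^4 + 5.1789*k^3 - 2.7267*k^2 + 10.2663*k + 0.4392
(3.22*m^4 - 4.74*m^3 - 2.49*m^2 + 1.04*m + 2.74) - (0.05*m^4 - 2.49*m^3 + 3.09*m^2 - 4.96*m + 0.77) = 3.17*m^4 - 2.25*m^3 - 5.58*m^2 + 6.0*m + 1.97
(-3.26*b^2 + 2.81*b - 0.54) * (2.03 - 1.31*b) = 4.2706*b^3 - 10.2989*b^2 + 6.4117*b - 1.0962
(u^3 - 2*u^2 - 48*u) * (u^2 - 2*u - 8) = u^5 - 4*u^4 - 52*u^3 + 112*u^2 + 384*u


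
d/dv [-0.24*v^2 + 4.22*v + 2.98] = 4.22 - 0.48*v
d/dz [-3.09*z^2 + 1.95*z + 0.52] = 1.95 - 6.18*z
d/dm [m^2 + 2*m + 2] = 2*m + 2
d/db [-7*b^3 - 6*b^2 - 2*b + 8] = -21*b^2 - 12*b - 2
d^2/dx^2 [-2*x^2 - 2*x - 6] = -4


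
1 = 1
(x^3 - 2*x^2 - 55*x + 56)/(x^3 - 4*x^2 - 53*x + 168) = (x - 1)/(x - 3)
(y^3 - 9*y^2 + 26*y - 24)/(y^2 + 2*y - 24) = (y^2 - 5*y + 6)/(y + 6)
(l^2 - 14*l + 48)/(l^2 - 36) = (l - 8)/(l + 6)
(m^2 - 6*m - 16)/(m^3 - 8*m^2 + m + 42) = (m - 8)/(m^2 - 10*m + 21)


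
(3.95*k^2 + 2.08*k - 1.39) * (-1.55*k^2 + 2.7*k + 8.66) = -6.1225*k^4 + 7.441*k^3 + 41.9775*k^2 + 14.2598*k - 12.0374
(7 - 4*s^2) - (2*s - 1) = -4*s^2 - 2*s + 8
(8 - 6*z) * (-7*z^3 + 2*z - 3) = 42*z^4 - 56*z^3 - 12*z^2 + 34*z - 24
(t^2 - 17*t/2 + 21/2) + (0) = t^2 - 17*t/2 + 21/2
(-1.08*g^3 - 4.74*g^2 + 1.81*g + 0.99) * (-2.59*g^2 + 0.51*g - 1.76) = 2.7972*g^5 + 11.7258*g^4 - 5.2045*g^3 + 6.7014*g^2 - 2.6807*g - 1.7424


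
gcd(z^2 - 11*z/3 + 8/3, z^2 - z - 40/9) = z - 8/3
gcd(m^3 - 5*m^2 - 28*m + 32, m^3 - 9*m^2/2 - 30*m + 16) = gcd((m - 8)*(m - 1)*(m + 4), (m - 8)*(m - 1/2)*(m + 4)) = m^2 - 4*m - 32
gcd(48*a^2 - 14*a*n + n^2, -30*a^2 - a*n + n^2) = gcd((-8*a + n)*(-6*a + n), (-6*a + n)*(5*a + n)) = 6*a - n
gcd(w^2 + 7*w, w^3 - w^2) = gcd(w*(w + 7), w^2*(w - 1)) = w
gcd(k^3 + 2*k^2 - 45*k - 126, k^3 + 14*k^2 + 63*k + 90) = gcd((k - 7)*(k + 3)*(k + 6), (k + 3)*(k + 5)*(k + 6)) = k^2 + 9*k + 18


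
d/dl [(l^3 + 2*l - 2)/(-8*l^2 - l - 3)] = ((16*l + 1)*(l^3 + 2*l - 2) - (3*l^2 + 2)*(8*l^2 + l + 3))/(8*l^2 + l + 3)^2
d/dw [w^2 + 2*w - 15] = 2*w + 2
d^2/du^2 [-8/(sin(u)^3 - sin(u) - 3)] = 8*(-9*sin(u)^6 + 14*sin(u)^4 - 27*sin(u)^3 - 7*sin(u)^2 + 21*sin(u) + 2)/(sin(u)*cos(u)^2 + 3)^3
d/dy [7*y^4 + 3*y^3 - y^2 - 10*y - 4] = 28*y^3 + 9*y^2 - 2*y - 10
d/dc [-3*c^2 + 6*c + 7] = 6 - 6*c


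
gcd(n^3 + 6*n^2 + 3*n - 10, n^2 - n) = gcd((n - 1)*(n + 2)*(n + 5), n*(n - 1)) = n - 1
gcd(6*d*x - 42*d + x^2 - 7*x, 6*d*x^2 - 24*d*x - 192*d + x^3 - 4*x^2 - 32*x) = 6*d + x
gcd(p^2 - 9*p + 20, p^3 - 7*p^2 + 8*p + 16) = p - 4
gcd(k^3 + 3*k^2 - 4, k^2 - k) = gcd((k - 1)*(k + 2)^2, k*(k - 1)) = k - 1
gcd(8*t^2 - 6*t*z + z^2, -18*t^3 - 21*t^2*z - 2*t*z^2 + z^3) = 1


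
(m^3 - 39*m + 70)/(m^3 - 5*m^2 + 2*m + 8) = (m^2 + 2*m - 35)/(m^2 - 3*m - 4)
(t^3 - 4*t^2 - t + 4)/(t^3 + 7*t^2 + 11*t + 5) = (t^2 - 5*t + 4)/(t^2 + 6*t + 5)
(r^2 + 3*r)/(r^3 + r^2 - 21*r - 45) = r/(r^2 - 2*r - 15)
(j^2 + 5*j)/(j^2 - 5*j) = (j + 5)/(j - 5)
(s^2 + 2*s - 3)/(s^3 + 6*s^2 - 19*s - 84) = (s - 1)/(s^2 + 3*s - 28)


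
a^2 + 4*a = a*(a + 4)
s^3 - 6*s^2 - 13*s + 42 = (s - 7)*(s - 2)*(s + 3)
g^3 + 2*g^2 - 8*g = g*(g - 2)*(g + 4)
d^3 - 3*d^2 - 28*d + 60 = (d - 6)*(d - 2)*(d + 5)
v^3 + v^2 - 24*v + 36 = (v - 3)*(v - 2)*(v + 6)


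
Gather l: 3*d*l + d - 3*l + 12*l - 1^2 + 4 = d + l*(3*d + 9) + 3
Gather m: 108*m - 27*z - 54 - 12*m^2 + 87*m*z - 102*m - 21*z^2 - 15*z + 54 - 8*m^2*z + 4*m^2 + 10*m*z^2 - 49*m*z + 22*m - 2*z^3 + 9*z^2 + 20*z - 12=m^2*(-8*z - 8) + m*(10*z^2 + 38*z + 28) - 2*z^3 - 12*z^2 - 22*z - 12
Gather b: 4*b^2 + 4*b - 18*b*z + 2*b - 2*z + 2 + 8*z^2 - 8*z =4*b^2 + b*(6 - 18*z) + 8*z^2 - 10*z + 2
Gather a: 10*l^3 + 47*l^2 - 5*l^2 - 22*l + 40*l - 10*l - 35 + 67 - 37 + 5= 10*l^3 + 42*l^2 + 8*l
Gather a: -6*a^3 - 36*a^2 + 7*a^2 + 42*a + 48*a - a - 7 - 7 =-6*a^3 - 29*a^2 + 89*a - 14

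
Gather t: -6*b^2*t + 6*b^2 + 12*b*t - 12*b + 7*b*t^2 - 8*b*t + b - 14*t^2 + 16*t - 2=6*b^2 - 11*b + t^2*(7*b - 14) + t*(-6*b^2 + 4*b + 16) - 2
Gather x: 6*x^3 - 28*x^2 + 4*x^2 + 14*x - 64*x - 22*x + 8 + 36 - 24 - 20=6*x^3 - 24*x^2 - 72*x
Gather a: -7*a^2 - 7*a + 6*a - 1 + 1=-7*a^2 - a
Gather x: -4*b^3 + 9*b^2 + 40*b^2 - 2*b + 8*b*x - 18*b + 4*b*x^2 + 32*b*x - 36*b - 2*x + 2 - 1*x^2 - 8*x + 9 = -4*b^3 + 49*b^2 - 56*b + x^2*(4*b - 1) + x*(40*b - 10) + 11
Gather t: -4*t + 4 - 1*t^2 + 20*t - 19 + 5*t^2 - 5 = 4*t^2 + 16*t - 20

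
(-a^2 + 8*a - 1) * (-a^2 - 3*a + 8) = a^4 - 5*a^3 - 31*a^2 + 67*a - 8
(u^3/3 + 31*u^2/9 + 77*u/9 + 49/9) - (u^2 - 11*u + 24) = u^3/3 + 22*u^2/9 + 176*u/9 - 167/9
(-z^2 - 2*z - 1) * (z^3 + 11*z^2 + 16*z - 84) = -z^5 - 13*z^4 - 39*z^3 + 41*z^2 + 152*z + 84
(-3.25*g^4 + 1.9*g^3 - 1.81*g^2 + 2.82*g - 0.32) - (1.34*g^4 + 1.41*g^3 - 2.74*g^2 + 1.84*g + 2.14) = -4.59*g^4 + 0.49*g^3 + 0.93*g^2 + 0.98*g - 2.46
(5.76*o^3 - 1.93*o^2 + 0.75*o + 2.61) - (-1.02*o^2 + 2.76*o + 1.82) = 5.76*o^3 - 0.91*o^2 - 2.01*o + 0.79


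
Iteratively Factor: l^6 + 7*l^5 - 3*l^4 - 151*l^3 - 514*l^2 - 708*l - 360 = (l + 2)*(l^5 + 5*l^4 - 13*l^3 - 125*l^2 - 264*l - 180) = (l - 5)*(l + 2)*(l^4 + 10*l^3 + 37*l^2 + 60*l + 36) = (l - 5)*(l + 2)^2*(l^3 + 8*l^2 + 21*l + 18) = (l - 5)*(l + 2)^2*(l + 3)*(l^2 + 5*l + 6) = (l - 5)*(l + 2)^2*(l + 3)^2*(l + 2)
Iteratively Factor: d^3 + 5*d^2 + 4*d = (d)*(d^2 + 5*d + 4) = d*(d + 1)*(d + 4)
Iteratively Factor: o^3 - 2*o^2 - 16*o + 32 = (o - 4)*(o^2 + 2*o - 8) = (o - 4)*(o - 2)*(o + 4)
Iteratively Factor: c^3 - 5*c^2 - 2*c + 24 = (c - 4)*(c^2 - c - 6) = (c - 4)*(c + 2)*(c - 3)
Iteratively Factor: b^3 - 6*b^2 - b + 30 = (b + 2)*(b^2 - 8*b + 15) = (b - 3)*(b + 2)*(b - 5)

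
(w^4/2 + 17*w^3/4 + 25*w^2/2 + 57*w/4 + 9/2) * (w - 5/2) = w^5/2 + 3*w^4 + 15*w^3/8 - 17*w^2 - 249*w/8 - 45/4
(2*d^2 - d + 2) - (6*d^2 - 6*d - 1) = -4*d^2 + 5*d + 3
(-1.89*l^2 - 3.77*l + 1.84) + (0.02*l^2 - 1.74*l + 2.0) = -1.87*l^2 - 5.51*l + 3.84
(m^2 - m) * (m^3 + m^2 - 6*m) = m^5 - 7*m^3 + 6*m^2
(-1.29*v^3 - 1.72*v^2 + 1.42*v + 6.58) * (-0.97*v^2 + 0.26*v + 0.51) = 1.2513*v^5 + 1.333*v^4 - 2.4825*v^3 - 6.8906*v^2 + 2.435*v + 3.3558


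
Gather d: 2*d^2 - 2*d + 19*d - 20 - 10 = 2*d^2 + 17*d - 30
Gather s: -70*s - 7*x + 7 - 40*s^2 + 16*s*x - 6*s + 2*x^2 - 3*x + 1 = -40*s^2 + s*(16*x - 76) + 2*x^2 - 10*x + 8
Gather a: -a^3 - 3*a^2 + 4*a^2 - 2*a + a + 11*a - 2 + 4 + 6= -a^3 + a^2 + 10*a + 8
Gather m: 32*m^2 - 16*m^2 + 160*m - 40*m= 16*m^2 + 120*m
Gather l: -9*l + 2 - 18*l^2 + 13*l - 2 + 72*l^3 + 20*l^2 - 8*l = 72*l^3 + 2*l^2 - 4*l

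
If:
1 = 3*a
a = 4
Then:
No Solution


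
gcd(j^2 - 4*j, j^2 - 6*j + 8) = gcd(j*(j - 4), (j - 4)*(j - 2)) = j - 4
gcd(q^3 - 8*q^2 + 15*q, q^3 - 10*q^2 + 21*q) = q^2 - 3*q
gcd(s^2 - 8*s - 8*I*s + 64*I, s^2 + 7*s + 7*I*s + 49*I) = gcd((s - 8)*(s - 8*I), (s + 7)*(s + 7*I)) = 1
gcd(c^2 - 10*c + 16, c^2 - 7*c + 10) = c - 2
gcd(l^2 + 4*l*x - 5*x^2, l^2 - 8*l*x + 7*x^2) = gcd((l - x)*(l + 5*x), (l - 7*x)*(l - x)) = -l + x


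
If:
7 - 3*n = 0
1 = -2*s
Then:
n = 7/3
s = -1/2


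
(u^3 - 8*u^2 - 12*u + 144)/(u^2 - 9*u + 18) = (u^2 - 2*u - 24)/(u - 3)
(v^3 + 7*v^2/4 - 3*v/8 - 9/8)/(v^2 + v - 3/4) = (4*v^2 + v - 3)/(2*(2*v - 1))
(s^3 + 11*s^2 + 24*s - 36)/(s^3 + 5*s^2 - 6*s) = (s + 6)/s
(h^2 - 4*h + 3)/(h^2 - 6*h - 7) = (-h^2 + 4*h - 3)/(-h^2 + 6*h + 7)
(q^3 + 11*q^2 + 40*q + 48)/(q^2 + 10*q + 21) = (q^2 + 8*q + 16)/(q + 7)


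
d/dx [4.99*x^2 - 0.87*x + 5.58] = 9.98*x - 0.87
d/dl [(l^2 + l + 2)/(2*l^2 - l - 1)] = (-3*l^2 - 10*l + 1)/(4*l^4 - 4*l^3 - 3*l^2 + 2*l + 1)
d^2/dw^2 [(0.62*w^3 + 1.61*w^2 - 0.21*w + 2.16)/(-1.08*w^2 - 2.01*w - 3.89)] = (-8.88178419700125e-16*w^5 + 7.67962800000001*w^3 - 3.61925999999999*w^2 - 89.718492*w - 51.313348)/(1.259712*w^6 + 7.033392*w^5 + 26.701812*w^4 + 58.787073*w^3 + 96.175971*w^2 + 91.246563*w + 58.863869)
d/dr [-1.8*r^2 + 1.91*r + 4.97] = 1.91 - 3.6*r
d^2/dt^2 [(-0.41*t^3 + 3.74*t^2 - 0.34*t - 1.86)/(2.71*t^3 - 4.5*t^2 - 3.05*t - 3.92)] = (7.105427357601e-15*t^7 + 44.933968*t^6 - 35.3150939999998*t^5 - 5.83083600000003*t^4 + 803.937162*t^3 - 602.343036*t^2 - 273.541656*t + 154.086252)/(19.902511*t^9 - 99.14535*t^8 + 97.433985*t^7 + 45.676884*t^6 + 177.168225*t^5 - 169.31919*t^4 - 226.255793*t^3 - 316.8438*t^2 - 140.60256*t - 60.236288)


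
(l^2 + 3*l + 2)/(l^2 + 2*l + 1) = (l + 2)/(l + 1)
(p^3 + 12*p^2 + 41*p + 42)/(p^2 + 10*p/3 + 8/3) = 3*(p^2 + 10*p + 21)/(3*p + 4)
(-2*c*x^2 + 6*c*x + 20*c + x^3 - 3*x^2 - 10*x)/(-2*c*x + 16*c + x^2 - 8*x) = (x^2 - 3*x - 10)/(x - 8)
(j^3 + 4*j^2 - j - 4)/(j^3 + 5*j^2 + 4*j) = (j - 1)/j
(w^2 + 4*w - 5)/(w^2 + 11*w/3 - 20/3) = 3*(w - 1)/(3*w - 4)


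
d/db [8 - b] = -1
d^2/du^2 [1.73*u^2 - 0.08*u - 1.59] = 3.46000000000000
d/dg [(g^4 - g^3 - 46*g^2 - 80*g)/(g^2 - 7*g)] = 2*(g^3 - 11*g^2 + 7*g + 201)/(g^2 - 14*g + 49)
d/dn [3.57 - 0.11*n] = -0.110000000000000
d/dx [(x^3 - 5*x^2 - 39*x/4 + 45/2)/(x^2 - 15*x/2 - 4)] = (4*x^4 - 60*x^3 + 141*x^2 - 20*x + 831)/(4*x^4 - 60*x^3 + 193*x^2 + 240*x + 64)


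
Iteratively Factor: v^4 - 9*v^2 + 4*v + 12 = (v - 2)*(v^3 + 2*v^2 - 5*v - 6) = (v - 2)*(v + 3)*(v^2 - v - 2) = (v - 2)*(v + 1)*(v + 3)*(v - 2)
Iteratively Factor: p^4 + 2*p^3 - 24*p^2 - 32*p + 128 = (p + 4)*(p^3 - 2*p^2 - 16*p + 32) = (p - 2)*(p + 4)*(p^2 - 16) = (p - 4)*(p - 2)*(p + 4)*(p + 4)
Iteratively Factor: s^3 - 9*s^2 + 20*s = (s - 5)*(s^2 - 4*s) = (s - 5)*(s - 4)*(s)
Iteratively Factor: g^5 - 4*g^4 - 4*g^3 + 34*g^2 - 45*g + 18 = (g - 3)*(g^4 - g^3 - 7*g^2 + 13*g - 6) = (g - 3)*(g + 3)*(g^3 - 4*g^2 + 5*g - 2) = (g - 3)*(g - 1)*(g + 3)*(g^2 - 3*g + 2) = (g - 3)*(g - 2)*(g - 1)*(g + 3)*(g - 1)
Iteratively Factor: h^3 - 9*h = (h - 3)*(h^2 + 3*h) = h*(h - 3)*(h + 3)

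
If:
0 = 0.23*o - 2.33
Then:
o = 10.13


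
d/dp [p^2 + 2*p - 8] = 2*p + 2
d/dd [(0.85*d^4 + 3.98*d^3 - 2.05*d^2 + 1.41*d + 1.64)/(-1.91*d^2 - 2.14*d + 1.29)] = (-3.247*d^5 - 13.0588*d^4 - 12.6484*d^3 + 22.4827*d^2 + 0.9758*d + 5.3285)/(3.6481*d^4 + 8.1748*d^3 - 0.348199999999999*d^2 - 5.5212*d + 1.6641)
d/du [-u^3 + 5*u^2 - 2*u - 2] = -3*u^2 + 10*u - 2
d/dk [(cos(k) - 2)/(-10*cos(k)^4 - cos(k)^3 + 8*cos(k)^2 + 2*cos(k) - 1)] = (-15*(1 - cos(2*k))^2/2 + 53*cos(k)/2 - 23*cos(2*k) + 39*cos(3*k)/2 + 4)*sin(k)/(10*cos(k)^4 + cos(k)^3 - 8*cos(k)^2 - 2*cos(k) + 1)^2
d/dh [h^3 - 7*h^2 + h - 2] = 3*h^2 - 14*h + 1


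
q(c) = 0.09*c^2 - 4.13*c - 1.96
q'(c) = 0.18*c - 4.13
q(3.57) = -15.56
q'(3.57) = -3.49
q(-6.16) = 26.90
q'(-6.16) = -5.24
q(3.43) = -15.07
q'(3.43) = -3.51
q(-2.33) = 8.15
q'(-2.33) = -4.55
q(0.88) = -5.52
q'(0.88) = -3.97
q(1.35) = -7.37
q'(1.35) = -3.89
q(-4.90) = 20.44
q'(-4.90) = -5.01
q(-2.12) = 7.20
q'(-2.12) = -4.51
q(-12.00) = 60.56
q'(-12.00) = -6.29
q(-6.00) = 26.06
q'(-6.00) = -5.21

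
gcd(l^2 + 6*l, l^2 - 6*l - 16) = 1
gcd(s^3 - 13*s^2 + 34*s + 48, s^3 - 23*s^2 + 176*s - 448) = s - 8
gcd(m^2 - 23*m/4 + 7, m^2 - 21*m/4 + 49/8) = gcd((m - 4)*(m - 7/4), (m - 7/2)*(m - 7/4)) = m - 7/4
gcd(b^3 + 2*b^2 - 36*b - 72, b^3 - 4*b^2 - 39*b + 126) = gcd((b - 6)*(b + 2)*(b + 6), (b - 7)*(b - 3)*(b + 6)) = b + 6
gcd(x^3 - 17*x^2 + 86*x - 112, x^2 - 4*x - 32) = x - 8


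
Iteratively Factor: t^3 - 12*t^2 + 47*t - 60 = (t - 5)*(t^2 - 7*t + 12) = (t - 5)*(t - 3)*(t - 4)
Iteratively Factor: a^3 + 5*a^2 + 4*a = (a + 4)*(a^2 + a) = a*(a + 4)*(a + 1)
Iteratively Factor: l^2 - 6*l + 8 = (l - 4)*(l - 2)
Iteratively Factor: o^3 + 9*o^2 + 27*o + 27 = (o + 3)*(o^2 + 6*o + 9) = (o + 3)^2*(o + 3)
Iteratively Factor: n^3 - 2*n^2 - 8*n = (n + 2)*(n^2 - 4*n) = (n - 4)*(n + 2)*(n)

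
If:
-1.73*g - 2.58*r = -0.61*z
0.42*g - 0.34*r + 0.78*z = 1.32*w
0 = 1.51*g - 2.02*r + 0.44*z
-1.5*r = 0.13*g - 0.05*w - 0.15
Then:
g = 0.01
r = 0.11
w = 0.25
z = 0.47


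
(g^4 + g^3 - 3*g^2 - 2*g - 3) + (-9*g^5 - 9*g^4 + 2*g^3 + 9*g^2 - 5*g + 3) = -9*g^5 - 8*g^4 + 3*g^3 + 6*g^2 - 7*g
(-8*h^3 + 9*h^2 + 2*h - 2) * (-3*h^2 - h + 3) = 24*h^5 - 19*h^4 - 39*h^3 + 31*h^2 + 8*h - 6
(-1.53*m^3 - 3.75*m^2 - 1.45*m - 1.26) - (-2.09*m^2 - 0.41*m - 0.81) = -1.53*m^3 - 1.66*m^2 - 1.04*m - 0.45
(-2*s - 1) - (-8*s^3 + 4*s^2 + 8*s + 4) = 8*s^3 - 4*s^2 - 10*s - 5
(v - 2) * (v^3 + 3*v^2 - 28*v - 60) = v^4 + v^3 - 34*v^2 - 4*v + 120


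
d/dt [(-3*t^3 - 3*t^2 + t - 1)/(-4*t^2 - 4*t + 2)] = (6*t^4 + 12*t^3 - t^2 - 10*t - 1)/(2*(4*t^4 + 8*t^3 - 4*t + 1))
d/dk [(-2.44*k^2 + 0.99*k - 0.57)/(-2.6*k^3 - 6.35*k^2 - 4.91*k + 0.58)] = (-6.344*k^4 + 5.148*k^3 + 13.8209*k^2 - 10.0694*k - 2.2245)/(6.76*k^6 + 33.02*k^5 + 65.8545*k^4 + 59.341*k^3 + 16.7421*k^2 - 5.6956*k + 0.3364)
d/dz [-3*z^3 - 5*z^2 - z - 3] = -9*z^2 - 10*z - 1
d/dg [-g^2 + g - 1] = 1 - 2*g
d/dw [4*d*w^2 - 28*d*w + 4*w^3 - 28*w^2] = 8*d*w - 28*d + 12*w^2 - 56*w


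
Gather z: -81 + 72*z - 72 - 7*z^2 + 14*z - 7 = -7*z^2 + 86*z - 160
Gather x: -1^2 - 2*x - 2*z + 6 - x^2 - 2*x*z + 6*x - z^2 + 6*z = -x^2 + x*(4 - 2*z) - z^2 + 4*z + 5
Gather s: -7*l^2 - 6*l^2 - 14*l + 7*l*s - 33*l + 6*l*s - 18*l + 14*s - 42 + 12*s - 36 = -13*l^2 - 65*l + s*(13*l + 26) - 78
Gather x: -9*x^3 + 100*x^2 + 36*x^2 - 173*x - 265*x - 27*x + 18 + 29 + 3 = -9*x^3 + 136*x^2 - 465*x + 50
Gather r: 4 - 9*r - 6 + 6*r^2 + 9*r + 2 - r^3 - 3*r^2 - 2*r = -r^3 + 3*r^2 - 2*r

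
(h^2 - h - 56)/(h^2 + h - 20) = (h^2 - h - 56)/(h^2 + h - 20)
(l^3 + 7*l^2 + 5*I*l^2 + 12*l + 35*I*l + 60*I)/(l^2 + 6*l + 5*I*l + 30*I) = (l^2 + 7*l + 12)/(l + 6)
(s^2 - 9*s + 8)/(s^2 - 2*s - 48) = (s - 1)/(s + 6)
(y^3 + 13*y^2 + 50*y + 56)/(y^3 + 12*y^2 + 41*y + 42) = (y + 4)/(y + 3)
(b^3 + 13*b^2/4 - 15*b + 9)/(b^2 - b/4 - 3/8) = 2*(b^2 + 4*b - 12)/(2*b + 1)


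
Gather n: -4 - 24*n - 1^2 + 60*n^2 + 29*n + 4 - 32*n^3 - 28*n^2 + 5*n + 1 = -32*n^3 + 32*n^2 + 10*n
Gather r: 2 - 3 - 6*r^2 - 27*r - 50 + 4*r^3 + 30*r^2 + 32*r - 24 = 4*r^3 + 24*r^2 + 5*r - 75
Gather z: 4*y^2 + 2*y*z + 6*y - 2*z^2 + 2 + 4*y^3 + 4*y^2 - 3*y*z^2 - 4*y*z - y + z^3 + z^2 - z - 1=4*y^3 + 8*y^2 + 5*y + z^3 + z^2*(-3*y - 1) + z*(-2*y - 1) + 1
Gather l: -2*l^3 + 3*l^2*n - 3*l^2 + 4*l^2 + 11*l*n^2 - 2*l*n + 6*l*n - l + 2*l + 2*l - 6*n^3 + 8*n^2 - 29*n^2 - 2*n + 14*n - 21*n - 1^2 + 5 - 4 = -2*l^3 + l^2*(3*n + 1) + l*(11*n^2 + 4*n + 3) - 6*n^3 - 21*n^2 - 9*n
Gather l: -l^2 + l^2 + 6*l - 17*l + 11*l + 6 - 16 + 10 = 0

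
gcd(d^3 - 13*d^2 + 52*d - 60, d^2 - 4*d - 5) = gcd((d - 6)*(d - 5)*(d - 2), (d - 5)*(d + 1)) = d - 5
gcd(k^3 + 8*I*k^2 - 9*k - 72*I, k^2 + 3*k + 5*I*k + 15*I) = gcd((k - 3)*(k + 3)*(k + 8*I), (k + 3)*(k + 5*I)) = k + 3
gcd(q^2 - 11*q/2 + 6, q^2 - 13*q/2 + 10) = q - 4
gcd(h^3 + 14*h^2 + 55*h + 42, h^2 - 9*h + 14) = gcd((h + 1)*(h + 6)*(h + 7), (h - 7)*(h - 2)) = 1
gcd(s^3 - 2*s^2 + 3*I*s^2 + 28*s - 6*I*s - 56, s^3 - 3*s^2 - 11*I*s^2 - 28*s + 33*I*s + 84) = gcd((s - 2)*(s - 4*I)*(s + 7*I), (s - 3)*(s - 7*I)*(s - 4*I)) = s - 4*I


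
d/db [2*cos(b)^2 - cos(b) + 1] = (1 - 4*cos(b))*sin(b)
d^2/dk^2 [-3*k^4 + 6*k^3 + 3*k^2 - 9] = -36*k^2 + 36*k + 6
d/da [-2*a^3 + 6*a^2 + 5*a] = -6*a^2 + 12*a + 5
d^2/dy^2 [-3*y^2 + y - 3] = -6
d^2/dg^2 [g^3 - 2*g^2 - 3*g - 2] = 6*g - 4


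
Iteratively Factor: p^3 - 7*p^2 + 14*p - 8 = (p - 2)*(p^2 - 5*p + 4) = (p - 4)*(p - 2)*(p - 1)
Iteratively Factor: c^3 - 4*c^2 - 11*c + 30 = (c - 2)*(c^2 - 2*c - 15) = (c - 2)*(c + 3)*(c - 5)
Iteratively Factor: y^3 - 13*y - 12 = (y + 3)*(y^2 - 3*y - 4) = (y + 1)*(y + 3)*(y - 4)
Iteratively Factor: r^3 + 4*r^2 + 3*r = (r + 1)*(r^2 + 3*r) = r*(r + 1)*(r + 3)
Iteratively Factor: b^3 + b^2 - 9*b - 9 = (b - 3)*(b^2 + 4*b + 3) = (b - 3)*(b + 1)*(b + 3)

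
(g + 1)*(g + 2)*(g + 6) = g^3 + 9*g^2 + 20*g + 12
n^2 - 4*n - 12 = (n - 6)*(n + 2)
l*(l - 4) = l^2 - 4*l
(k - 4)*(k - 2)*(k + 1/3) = k^3 - 17*k^2/3 + 6*k + 8/3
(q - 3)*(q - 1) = q^2 - 4*q + 3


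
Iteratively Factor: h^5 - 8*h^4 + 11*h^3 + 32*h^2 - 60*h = (h + 2)*(h^4 - 10*h^3 + 31*h^2 - 30*h) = h*(h + 2)*(h^3 - 10*h^2 + 31*h - 30) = h*(h - 2)*(h + 2)*(h^2 - 8*h + 15) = h*(h - 3)*(h - 2)*(h + 2)*(h - 5)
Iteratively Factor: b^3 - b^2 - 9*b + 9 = (b - 1)*(b^2 - 9) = (b - 3)*(b - 1)*(b + 3)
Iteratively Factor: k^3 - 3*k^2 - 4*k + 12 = (k - 2)*(k^2 - k - 6) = (k - 2)*(k + 2)*(k - 3)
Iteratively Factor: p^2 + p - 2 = (p - 1)*(p + 2)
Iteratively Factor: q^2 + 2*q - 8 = (q + 4)*(q - 2)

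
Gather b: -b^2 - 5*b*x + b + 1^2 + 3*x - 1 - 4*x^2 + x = -b^2 + b*(1 - 5*x) - 4*x^2 + 4*x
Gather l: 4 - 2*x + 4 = 8 - 2*x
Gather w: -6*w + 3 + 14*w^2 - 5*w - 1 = 14*w^2 - 11*w + 2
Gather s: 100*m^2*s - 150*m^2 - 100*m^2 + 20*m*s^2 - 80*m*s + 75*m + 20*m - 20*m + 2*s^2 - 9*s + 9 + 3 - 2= -250*m^2 + 75*m + s^2*(20*m + 2) + s*(100*m^2 - 80*m - 9) + 10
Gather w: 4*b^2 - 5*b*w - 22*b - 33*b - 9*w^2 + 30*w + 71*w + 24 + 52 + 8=4*b^2 - 55*b - 9*w^2 + w*(101 - 5*b) + 84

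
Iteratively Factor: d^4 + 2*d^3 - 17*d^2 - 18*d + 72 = (d + 4)*(d^3 - 2*d^2 - 9*d + 18) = (d - 3)*(d + 4)*(d^2 + d - 6) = (d - 3)*(d + 3)*(d + 4)*(d - 2)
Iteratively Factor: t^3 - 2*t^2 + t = (t - 1)*(t^2 - t) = t*(t - 1)*(t - 1)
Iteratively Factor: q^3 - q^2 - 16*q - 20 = (q + 2)*(q^2 - 3*q - 10) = (q + 2)^2*(q - 5)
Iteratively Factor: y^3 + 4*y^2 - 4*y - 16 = (y + 4)*(y^2 - 4) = (y - 2)*(y + 4)*(y + 2)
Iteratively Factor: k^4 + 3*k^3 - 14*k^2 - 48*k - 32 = (k + 1)*(k^3 + 2*k^2 - 16*k - 32) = (k + 1)*(k + 2)*(k^2 - 16) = (k + 1)*(k + 2)*(k + 4)*(k - 4)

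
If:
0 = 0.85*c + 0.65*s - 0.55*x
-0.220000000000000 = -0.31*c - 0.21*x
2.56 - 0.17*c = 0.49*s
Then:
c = -1.96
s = 5.91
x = 3.95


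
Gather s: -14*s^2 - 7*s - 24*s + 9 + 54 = -14*s^2 - 31*s + 63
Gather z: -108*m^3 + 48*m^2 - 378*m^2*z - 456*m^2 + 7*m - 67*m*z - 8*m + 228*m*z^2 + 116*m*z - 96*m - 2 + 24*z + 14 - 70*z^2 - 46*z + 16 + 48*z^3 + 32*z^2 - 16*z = -108*m^3 - 408*m^2 - 97*m + 48*z^3 + z^2*(228*m - 38) + z*(-378*m^2 + 49*m - 38) + 28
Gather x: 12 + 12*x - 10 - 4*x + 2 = 8*x + 4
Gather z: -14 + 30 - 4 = 12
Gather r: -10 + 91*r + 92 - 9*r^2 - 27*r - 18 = -9*r^2 + 64*r + 64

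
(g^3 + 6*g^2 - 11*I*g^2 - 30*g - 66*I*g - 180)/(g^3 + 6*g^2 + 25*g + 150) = (g - 6*I)/(g + 5*I)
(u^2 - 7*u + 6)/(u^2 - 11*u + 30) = (u - 1)/(u - 5)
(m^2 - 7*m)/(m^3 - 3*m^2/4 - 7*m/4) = 4*(7 - m)/(-4*m^2 + 3*m + 7)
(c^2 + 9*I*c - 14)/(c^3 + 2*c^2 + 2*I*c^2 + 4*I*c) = (c + 7*I)/(c*(c + 2))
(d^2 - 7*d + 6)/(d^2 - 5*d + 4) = (d - 6)/(d - 4)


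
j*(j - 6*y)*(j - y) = j^3 - 7*j^2*y + 6*j*y^2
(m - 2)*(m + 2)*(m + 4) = m^3 + 4*m^2 - 4*m - 16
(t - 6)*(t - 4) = t^2 - 10*t + 24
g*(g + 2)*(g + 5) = g^3 + 7*g^2 + 10*g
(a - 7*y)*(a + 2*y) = a^2 - 5*a*y - 14*y^2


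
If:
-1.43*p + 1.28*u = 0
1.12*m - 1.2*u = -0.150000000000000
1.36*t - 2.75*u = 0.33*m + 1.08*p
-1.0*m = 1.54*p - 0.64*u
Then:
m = -0.05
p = 0.07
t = 0.19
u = 0.07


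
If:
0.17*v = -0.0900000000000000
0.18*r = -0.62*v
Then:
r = 1.82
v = -0.53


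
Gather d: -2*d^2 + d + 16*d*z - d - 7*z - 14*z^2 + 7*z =-2*d^2 + 16*d*z - 14*z^2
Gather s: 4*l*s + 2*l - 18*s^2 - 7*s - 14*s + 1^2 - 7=2*l - 18*s^2 + s*(4*l - 21) - 6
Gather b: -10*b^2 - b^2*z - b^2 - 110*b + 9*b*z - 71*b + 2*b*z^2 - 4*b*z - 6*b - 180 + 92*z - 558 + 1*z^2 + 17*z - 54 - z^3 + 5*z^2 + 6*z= b^2*(-z - 11) + b*(2*z^2 + 5*z - 187) - z^3 + 6*z^2 + 115*z - 792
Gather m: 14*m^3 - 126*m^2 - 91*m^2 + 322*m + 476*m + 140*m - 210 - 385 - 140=14*m^3 - 217*m^2 + 938*m - 735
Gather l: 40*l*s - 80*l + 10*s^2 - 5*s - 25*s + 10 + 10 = l*(40*s - 80) + 10*s^2 - 30*s + 20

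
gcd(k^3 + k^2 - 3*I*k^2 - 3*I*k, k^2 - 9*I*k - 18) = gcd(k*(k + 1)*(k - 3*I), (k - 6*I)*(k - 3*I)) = k - 3*I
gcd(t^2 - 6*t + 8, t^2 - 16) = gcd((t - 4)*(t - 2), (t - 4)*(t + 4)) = t - 4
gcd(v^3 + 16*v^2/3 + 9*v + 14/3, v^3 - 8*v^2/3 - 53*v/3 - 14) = v^2 + 10*v/3 + 7/3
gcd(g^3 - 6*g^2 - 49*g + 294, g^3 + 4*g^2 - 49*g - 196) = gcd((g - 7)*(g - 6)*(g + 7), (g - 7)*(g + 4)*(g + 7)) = g^2 - 49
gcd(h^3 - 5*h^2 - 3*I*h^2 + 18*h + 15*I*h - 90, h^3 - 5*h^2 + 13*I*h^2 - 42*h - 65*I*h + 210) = h - 5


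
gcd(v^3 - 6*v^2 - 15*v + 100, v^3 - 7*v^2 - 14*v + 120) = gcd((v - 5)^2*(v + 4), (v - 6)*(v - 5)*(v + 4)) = v^2 - v - 20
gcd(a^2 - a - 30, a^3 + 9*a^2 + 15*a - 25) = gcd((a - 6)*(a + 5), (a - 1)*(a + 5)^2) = a + 5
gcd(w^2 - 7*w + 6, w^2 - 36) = w - 6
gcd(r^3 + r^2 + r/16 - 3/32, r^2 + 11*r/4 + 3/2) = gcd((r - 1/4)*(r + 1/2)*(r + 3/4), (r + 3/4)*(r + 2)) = r + 3/4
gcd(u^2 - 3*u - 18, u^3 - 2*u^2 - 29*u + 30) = u - 6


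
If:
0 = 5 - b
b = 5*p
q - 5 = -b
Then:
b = 5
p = 1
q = 0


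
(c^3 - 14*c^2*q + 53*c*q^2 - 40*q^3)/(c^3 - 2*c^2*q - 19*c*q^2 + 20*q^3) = (c - 8*q)/(c + 4*q)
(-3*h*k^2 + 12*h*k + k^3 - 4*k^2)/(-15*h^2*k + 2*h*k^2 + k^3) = (k - 4)/(5*h + k)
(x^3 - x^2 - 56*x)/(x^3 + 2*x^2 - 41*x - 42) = x*(x - 8)/(x^2 - 5*x - 6)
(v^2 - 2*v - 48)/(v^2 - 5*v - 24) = (v + 6)/(v + 3)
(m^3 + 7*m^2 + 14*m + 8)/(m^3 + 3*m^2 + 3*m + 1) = (m^2 + 6*m + 8)/(m^2 + 2*m + 1)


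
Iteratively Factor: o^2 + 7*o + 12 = (o + 3)*(o + 4)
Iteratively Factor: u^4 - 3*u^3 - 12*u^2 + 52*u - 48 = (u - 2)*(u^3 - u^2 - 14*u + 24) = (u - 3)*(u - 2)*(u^2 + 2*u - 8) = (u - 3)*(u - 2)*(u + 4)*(u - 2)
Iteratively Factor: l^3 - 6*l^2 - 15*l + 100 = (l - 5)*(l^2 - l - 20) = (l - 5)*(l + 4)*(l - 5)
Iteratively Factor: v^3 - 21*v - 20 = (v + 4)*(v^2 - 4*v - 5) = (v + 1)*(v + 4)*(v - 5)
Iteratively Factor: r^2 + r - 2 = (r + 2)*(r - 1)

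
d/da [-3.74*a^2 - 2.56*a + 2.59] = -7.48*a - 2.56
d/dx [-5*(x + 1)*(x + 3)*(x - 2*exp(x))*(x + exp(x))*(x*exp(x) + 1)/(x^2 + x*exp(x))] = -5*x^3*exp(x) + 20*x^2*exp(2*x) - 35*x^2*exp(x) + 100*x*exp(2*x) - 45*x*exp(x) - 10*x + 100*exp(2*x) + 35*exp(x) - 20 + 30*exp(x)/x - 30*exp(x)/x^2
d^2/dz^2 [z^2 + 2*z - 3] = 2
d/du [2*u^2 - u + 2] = 4*u - 1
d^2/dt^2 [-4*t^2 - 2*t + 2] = -8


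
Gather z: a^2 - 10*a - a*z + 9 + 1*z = a^2 - 10*a + z*(1 - a) + 9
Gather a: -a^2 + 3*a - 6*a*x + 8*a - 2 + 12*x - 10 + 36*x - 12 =-a^2 + a*(11 - 6*x) + 48*x - 24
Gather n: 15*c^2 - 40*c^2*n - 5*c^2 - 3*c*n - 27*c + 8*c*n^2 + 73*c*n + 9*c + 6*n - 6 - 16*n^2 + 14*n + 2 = 10*c^2 - 18*c + n^2*(8*c - 16) + n*(-40*c^2 + 70*c + 20) - 4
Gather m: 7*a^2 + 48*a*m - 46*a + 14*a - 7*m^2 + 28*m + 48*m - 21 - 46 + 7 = 7*a^2 - 32*a - 7*m^2 + m*(48*a + 76) - 60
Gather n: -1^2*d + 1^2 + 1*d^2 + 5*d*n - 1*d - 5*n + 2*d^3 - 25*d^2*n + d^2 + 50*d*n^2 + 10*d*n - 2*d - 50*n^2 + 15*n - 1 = 2*d^3 + 2*d^2 - 4*d + n^2*(50*d - 50) + n*(-25*d^2 + 15*d + 10)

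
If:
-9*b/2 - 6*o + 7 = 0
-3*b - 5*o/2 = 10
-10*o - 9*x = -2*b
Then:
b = -310/27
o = 88/9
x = -3260/243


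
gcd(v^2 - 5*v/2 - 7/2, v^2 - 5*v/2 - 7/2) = v^2 - 5*v/2 - 7/2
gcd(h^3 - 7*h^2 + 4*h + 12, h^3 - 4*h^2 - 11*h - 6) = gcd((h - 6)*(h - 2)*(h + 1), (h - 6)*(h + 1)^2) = h^2 - 5*h - 6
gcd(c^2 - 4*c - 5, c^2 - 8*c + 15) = c - 5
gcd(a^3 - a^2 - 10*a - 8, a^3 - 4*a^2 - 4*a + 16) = a^2 - 2*a - 8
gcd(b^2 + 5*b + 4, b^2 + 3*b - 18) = 1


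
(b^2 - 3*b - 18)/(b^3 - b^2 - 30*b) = (b + 3)/(b*(b + 5))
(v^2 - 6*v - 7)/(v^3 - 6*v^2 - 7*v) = 1/v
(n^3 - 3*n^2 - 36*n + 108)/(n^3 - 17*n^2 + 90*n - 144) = (n + 6)/(n - 8)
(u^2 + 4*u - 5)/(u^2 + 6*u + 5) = (u - 1)/(u + 1)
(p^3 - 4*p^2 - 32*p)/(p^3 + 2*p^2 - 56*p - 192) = p/(p + 6)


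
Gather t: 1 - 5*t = 1 - 5*t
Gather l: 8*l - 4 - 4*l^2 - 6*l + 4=-4*l^2 + 2*l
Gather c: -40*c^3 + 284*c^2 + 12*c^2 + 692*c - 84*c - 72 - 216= -40*c^3 + 296*c^2 + 608*c - 288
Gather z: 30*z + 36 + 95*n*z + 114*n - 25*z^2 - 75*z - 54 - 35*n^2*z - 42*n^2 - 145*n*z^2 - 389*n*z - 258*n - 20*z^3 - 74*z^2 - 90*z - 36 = -42*n^2 - 144*n - 20*z^3 + z^2*(-145*n - 99) + z*(-35*n^2 - 294*n - 135) - 54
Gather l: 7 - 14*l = 7 - 14*l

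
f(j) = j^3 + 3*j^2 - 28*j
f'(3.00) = 17.00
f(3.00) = -30.00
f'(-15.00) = 557.00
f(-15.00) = -2280.00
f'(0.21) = -26.61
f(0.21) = -5.74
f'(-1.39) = -30.54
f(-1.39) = 42.03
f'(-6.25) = 51.69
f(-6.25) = 48.05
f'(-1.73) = -29.40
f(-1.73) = 52.24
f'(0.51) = -24.16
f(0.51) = -13.37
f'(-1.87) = -28.73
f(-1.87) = 56.31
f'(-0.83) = -30.91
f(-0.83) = 24.73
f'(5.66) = 102.07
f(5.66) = 118.95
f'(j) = 3*j^2 + 6*j - 28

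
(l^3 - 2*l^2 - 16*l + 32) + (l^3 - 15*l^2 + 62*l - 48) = 2*l^3 - 17*l^2 + 46*l - 16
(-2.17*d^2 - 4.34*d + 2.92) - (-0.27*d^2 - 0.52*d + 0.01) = -1.9*d^2 - 3.82*d + 2.91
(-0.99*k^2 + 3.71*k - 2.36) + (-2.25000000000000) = -0.99*k^2 + 3.71*k - 4.61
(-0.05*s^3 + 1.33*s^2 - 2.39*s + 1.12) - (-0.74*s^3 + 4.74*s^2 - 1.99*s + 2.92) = 0.69*s^3 - 3.41*s^2 - 0.4*s - 1.8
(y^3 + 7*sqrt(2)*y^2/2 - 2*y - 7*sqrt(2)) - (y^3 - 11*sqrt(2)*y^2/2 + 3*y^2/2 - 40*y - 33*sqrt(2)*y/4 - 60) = -3*y^2/2 + 9*sqrt(2)*y^2 + 33*sqrt(2)*y/4 + 38*y - 7*sqrt(2) + 60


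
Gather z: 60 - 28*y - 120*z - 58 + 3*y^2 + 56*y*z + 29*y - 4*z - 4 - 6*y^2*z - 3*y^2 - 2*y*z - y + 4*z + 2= z*(-6*y^2 + 54*y - 120)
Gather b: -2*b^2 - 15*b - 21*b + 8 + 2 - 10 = -2*b^2 - 36*b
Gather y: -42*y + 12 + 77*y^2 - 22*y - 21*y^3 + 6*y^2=-21*y^3 + 83*y^2 - 64*y + 12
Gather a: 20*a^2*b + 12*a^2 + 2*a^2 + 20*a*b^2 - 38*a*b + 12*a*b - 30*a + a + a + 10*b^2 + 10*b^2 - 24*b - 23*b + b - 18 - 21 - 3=a^2*(20*b + 14) + a*(20*b^2 - 26*b - 28) + 20*b^2 - 46*b - 42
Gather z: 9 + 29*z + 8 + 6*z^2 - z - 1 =6*z^2 + 28*z + 16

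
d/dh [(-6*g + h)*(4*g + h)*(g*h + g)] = g*(-24*g^2 - 4*g*h - 2*g + 3*h^2 + 2*h)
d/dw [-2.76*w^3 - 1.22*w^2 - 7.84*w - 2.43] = -8.28*w^2 - 2.44*w - 7.84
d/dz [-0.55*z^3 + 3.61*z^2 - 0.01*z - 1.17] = -1.65*z^2 + 7.22*z - 0.01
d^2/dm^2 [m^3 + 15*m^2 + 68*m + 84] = 6*m + 30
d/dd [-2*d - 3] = -2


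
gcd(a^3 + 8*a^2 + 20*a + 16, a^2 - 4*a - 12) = a + 2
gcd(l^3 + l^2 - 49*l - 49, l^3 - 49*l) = l^2 - 49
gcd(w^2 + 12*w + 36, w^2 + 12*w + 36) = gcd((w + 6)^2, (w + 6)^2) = w^2 + 12*w + 36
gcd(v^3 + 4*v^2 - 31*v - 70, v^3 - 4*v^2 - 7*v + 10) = v^2 - 3*v - 10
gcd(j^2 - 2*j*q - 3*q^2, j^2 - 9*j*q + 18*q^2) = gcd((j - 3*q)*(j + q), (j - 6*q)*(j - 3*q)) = -j + 3*q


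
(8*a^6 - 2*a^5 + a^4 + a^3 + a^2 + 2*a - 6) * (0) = 0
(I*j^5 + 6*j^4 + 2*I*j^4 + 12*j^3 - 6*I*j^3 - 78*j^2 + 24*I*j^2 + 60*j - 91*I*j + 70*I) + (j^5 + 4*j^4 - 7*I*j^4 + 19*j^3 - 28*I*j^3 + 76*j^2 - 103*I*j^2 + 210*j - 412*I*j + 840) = j^5 + I*j^5 + 10*j^4 - 5*I*j^4 + 31*j^3 - 34*I*j^3 - 2*j^2 - 79*I*j^2 + 270*j - 503*I*j + 840 + 70*I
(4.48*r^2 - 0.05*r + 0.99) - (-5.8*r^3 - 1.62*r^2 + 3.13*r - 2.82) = 5.8*r^3 + 6.1*r^2 - 3.18*r + 3.81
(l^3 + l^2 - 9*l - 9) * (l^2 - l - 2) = l^5 - 12*l^3 - 2*l^2 + 27*l + 18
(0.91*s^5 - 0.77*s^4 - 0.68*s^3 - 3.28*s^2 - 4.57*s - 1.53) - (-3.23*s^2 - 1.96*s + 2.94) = 0.91*s^5 - 0.77*s^4 - 0.68*s^3 - 0.0499999999999998*s^2 - 2.61*s - 4.47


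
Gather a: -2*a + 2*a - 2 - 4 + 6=0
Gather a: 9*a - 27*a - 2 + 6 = 4 - 18*a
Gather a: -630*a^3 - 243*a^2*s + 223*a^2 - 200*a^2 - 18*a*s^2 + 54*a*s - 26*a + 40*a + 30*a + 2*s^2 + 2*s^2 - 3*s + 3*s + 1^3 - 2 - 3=-630*a^3 + a^2*(23 - 243*s) + a*(-18*s^2 + 54*s + 44) + 4*s^2 - 4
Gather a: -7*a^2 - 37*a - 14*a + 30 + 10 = -7*a^2 - 51*a + 40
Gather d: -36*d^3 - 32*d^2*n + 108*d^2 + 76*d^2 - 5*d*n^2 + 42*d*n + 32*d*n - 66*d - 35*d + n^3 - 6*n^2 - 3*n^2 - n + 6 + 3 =-36*d^3 + d^2*(184 - 32*n) + d*(-5*n^2 + 74*n - 101) + n^3 - 9*n^2 - n + 9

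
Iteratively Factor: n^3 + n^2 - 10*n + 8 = (n - 2)*(n^2 + 3*n - 4) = (n - 2)*(n + 4)*(n - 1)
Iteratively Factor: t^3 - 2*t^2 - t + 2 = (t - 1)*(t^2 - t - 2) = (t - 1)*(t + 1)*(t - 2)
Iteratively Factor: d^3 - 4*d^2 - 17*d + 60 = (d - 5)*(d^2 + d - 12) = (d - 5)*(d - 3)*(d + 4)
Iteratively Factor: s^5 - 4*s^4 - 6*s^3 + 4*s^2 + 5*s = (s)*(s^4 - 4*s^3 - 6*s^2 + 4*s + 5) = s*(s + 1)*(s^3 - 5*s^2 - s + 5) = s*(s - 5)*(s + 1)*(s^2 - 1) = s*(s - 5)*(s - 1)*(s + 1)*(s + 1)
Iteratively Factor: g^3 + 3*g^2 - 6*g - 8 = (g + 4)*(g^2 - g - 2) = (g + 1)*(g + 4)*(g - 2)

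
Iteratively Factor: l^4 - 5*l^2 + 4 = (l - 1)*(l^3 + l^2 - 4*l - 4) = (l - 2)*(l - 1)*(l^2 + 3*l + 2) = (l - 2)*(l - 1)*(l + 1)*(l + 2)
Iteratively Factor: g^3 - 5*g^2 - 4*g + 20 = (g - 5)*(g^2 - 4) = (g - 5)*(g + 2)*(g - 2)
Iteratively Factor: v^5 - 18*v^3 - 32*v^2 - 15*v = (v + 1)*(v^4 - v^3 - 17*v^2 - 15*v) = (v + 1)*(v + 3)*(v^3 - 4*v^2 - 5*v) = v*(v + 1)*(v + 3)*(v^2 - 4*v - 5) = v*(v + 1)^2*(v + 3)*(v - 5)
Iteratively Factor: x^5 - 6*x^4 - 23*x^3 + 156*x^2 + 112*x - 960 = (x + 3)*(x^4 - 9*x^3 + 4*x^2 + 144*x - 320) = (x - 4)*(x + 3)*(x^3 - 5*x^2 - 16*x + 80) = (x - 4)*(x + 3)*(x + 4)*(x^2 - 9*x + 20) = (x - 4)^2*(x + 3)*(x + 4)*(x - 5)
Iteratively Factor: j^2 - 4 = (j + 2)*(j - 2)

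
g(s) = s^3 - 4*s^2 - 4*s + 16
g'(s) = 3*s^2 - 8*s - 4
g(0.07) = 15.70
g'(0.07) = -4.55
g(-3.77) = -79.35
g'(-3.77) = 68.80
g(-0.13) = 16.45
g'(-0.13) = -2.91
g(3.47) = -4.26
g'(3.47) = 4.36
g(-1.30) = 12.24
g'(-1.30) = 11.47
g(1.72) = 2.37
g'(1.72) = -8.88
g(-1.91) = 2.08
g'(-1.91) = 22.22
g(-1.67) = 6.87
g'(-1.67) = 17.73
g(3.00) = -5.00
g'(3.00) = -1.00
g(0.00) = 16.00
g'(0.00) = -4.00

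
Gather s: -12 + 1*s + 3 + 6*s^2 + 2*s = 6*s^2 + 3*s - 9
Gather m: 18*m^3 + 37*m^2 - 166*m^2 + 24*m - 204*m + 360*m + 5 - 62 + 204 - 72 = 18*m^3 - 129*m^2 + 180*m + 75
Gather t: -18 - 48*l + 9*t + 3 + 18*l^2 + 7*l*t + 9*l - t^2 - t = 18*l^2 - 39*l - t^2 + t*(7*l + 8) - 15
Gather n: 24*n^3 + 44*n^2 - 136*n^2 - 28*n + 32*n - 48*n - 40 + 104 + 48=24*n^3 - 92*n^2 - 44*n + 112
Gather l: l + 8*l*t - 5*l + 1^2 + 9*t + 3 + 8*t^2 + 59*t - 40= l*(8*t - 4) + 8*t^2 + 68*t - 36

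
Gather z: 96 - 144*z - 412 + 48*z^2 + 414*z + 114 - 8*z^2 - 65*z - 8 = 40*z^2 + 205*z - 210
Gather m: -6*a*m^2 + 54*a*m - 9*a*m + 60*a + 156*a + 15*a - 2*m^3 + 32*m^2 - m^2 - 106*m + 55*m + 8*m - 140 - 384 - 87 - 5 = 231*a - 2*m^3 + m^2*(31 - 6*a) + m*(45*a - 43) - 616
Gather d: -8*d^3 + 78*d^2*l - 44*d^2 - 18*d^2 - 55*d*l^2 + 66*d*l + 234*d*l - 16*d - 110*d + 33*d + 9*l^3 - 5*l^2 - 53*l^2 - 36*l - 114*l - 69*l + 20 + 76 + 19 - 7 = -8*d^3 + d^2*(78*l - 62) + d*(-55*l^2 + 300*l - 93) + 9*l^3 - 58*l^2 - 219*l + 108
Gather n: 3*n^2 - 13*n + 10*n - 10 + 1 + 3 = 3*n^2 - 3*n - 6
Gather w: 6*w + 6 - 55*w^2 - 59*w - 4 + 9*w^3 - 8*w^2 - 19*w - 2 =9*w^3 - 63*w^2 - 72*w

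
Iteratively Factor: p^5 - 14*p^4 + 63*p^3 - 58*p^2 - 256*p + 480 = (p - 3)*(p^4 - 11*p^3 + 30*p^2 + 32*p - 160) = (p - 3)*(p + 2)*(p^3 - 13*p^2 + 56*p - 80) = (p - 4)*(p - 3)*(p + 2)*(p^2 - 9*p + 20) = (p - 4)^2*(p - 3)*(p + 2)*(p - 5)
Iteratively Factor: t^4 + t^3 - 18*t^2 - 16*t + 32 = (t - 1)*(t^3 + 2*t^2 - 16*t - 32) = (t - 4)*(t - 1)*(t^2 + 6*t + 8) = (t - 4)*(t - 1)*(t + 4)*(t + 2)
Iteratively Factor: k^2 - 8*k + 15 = (k - 5)*(k - 3)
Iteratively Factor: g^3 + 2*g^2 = (g)*(g^2 + 2*g) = g^2*(g + 2)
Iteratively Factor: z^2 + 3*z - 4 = (z + 4)*(z - 1)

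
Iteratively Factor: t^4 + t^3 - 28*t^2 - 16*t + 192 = (t + 4)*(t^3 - 3*t^2 - 16*t + 48) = (t - 4)*(t + 4)*(t^2 + t - 12) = (t - 4)*(t - 3)*(t + 4)*(t + 4)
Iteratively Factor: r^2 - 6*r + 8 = (r - 4)*(r - 2)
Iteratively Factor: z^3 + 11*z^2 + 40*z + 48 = (z + 3)*(z^2 + 8*z + 16) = (z + 3)*(z + 4)*(z + 4)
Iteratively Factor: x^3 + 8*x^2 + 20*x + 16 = (x + 4)*(x^2 + 4*x + 4) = (x + 2)*(x + 4)*(x + 2)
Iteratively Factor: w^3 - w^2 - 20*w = (w + 4)*(w^2 - 5*w) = (w - 5)*(w + 4)*(w)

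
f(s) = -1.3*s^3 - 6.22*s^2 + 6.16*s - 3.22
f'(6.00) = -208.88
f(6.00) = -470.98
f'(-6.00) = -59.60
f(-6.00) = 16.70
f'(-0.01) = 6.28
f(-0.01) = -3.28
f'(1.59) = -23.48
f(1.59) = -14.38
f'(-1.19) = 15.44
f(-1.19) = -17.17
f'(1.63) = -24.48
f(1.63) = -15.34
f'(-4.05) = -7.43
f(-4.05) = -43.83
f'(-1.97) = 15.53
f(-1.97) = -29.56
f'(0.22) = 3.23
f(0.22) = -2.18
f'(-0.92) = 14.30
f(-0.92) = -13.14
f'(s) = -3.9*s^2 - 12.44*s + 6.16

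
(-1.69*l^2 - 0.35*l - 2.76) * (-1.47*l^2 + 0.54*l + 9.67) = 2.4843*l^4 - 0.3981*l^3 - 12.4741*l^2 - 4.8749*l - 26.6892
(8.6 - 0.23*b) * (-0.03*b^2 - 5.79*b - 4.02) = 0.0069*b^3 + 1.0737*b^2 - 48.8694*b - 34.572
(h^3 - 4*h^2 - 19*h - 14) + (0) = h^3 - 4*h^2 - 19*h - 14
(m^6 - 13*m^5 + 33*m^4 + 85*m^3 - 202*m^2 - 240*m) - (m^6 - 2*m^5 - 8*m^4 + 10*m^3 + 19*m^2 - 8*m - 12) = -11*m^5 + 41*m^4 + 75*m^3 - 221*m^2 - 232*m + 12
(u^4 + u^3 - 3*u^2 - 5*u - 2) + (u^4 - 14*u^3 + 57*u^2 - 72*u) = 2*u^4 - 13*u^3 + 54*u^2 - 77*u - 2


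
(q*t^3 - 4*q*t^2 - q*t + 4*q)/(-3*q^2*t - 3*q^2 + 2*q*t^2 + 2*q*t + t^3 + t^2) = q*(-t^2 + 5*t - 4)/(3*q^2 - 2*q*t - t^2)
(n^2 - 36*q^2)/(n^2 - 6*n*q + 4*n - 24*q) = (n + 6*q)/(n + 4)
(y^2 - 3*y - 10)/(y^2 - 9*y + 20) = (y + 2)/(y - 4)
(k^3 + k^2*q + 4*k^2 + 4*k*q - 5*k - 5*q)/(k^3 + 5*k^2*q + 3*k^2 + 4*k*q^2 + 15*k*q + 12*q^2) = (k^2 + 4*k - 5)/(k^2 + 4*k*q + 3*k + 12*q)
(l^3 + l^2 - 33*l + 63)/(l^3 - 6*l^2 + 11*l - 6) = (l^2 + 4*l - 21)/(l^2 - 3*l + 2)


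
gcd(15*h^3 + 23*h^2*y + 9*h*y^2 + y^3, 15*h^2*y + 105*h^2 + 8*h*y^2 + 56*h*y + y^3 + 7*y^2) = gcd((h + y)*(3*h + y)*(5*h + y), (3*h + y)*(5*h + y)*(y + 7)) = 15*h^2 + 8*h*y + y^2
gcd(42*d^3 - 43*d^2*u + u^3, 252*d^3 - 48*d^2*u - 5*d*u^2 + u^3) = -42*d^2 + d*u + u^2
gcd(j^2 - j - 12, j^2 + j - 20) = j - 4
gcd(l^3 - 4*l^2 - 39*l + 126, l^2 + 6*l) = l + 6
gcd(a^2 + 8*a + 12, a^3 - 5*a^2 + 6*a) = 1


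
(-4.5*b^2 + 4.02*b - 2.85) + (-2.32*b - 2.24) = -4.5*b^2 + 1.7*b - 5.09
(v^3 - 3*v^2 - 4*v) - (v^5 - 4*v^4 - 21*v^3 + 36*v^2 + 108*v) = -v^5 + 4*v^4 + 22*v^3 - 39*v^2 - 112*v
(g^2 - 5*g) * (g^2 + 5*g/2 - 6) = g^4 - 5*g^3/2 - 37*g^2/2 + 30*g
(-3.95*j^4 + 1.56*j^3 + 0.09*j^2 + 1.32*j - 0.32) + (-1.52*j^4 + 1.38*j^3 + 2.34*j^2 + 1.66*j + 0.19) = -5.47*j^4 + 2.94*j^3 + 2.43*j^2 + 2.98*j - 0.13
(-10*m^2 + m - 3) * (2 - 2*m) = 20*m^3 - 22*m^2 + 8*m - 6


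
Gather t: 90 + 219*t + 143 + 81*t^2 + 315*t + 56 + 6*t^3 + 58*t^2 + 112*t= 6*t^3 + 139*t^2 + 646*t + 289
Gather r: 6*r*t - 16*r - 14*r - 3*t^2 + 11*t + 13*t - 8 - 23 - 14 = r*(6*t - 30) - 3*t^2 + 24*t - 45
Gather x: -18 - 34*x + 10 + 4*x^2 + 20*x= 4*x^2 - 14*x - 8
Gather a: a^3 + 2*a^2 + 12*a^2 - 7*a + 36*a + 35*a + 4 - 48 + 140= a^3 + 14*a^2 + 64*a + 96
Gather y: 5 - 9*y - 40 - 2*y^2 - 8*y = -2*y^2 - 17*y - 35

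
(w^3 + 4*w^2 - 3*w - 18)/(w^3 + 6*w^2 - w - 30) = (w + 3)/(w + 5)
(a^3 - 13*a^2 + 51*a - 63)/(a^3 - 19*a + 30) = (a^2 - 10*a + 21)/(a^2 + 3*a - 10)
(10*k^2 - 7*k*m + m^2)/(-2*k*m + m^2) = (-5*k + m)/m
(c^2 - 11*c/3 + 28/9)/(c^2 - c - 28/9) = (3*c - 4)/(3*c + 4)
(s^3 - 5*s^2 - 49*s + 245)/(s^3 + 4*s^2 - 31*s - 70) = (s - 7)/(s + 2)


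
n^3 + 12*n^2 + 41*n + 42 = (n + 2)*(n + 3)*(n + 7)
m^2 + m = m*(m + 1)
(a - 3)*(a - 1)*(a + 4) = a^3 - 13*a + 12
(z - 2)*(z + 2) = z^2 - 4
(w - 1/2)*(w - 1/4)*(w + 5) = w^3 + 17*w^2/4 - 29*w/8 + 5/8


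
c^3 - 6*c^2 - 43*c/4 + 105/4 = (c - 7)*(c - 3/2)*(c + 5/2)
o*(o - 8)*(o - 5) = o^3 - 13*o^2 + 40*o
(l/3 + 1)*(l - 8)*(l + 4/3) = l^3/3 - 11*l^2/9 - 92*l/9 - 32/3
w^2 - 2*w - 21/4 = (w - 7/2)*(w + 3/2)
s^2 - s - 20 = (s - 5)*(s + 4)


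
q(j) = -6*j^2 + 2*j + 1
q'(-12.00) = 146.00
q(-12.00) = -887.00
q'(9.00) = -106.00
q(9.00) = -467.00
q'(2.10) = -23.20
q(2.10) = -21.26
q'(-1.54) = 20.48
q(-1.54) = -16.31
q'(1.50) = -16.00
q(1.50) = -9.50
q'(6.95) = -81.40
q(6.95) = -274.92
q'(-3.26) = 41.12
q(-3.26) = -69.29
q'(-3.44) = 43.28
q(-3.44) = -76.88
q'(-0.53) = 8.36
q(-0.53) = -1.75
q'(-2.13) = 27.56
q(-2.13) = -30.48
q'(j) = 2 - 12*j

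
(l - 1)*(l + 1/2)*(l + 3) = l^3 + 5*l^2/2 - 2*l - 3/2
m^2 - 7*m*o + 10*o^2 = (m - 5*o)*(m - 2*o)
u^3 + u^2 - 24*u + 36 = (u - 3)*(u - 2)*(u + 6)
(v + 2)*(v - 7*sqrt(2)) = v^2 - 7*sqrt(2)*v + 2*v - 14*sqrt(2)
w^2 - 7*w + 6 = (w - 6)*(w - 1)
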